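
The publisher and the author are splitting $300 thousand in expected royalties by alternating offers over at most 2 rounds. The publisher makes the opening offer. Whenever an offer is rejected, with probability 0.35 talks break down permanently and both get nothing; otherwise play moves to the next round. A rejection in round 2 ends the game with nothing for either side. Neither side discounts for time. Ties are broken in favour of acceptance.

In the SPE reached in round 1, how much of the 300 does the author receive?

195

Round 2 (the author proposes): rejection yields 0 for the publisher; the author offers 0 and keeps 300.
Round 1 (the publisher proposes): rejecting gives the author an expected 0.65 × 300 = 195, so the publisher offers 195, keeping 105.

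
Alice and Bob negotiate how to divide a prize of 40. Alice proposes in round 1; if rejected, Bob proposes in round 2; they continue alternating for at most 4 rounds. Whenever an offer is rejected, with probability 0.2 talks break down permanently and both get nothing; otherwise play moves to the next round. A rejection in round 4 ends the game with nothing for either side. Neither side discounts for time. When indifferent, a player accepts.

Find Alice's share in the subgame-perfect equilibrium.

Round 4 (Bob proposes): rejection yields 0 for Alice; Bob offers 0 and keeps 40.
Round 3 (Alice proposes): rejecting gives Bob an expected 0.8 × 40 = 32; Alice offers that and keeps 8.
Round 2 (Bob proposes): rejecting gives Alice an expected 0.8 × 8 = 6.4. Bob offers 6.4 and keeps 40 − 6.4 = 33.6.
Round 1 (Alice proposes): rejecting gives Bob an expected 0.8 × 33.6 = 26.88; Alice offers that and keeps 13.12.

13.12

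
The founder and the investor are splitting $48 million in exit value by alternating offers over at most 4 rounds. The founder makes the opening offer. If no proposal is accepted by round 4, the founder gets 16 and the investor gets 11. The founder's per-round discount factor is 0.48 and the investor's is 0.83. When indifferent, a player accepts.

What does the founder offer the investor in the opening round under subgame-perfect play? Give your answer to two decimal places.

Round 4 (the investor proposes): the founder gets 16 if talks fail, so the investor offers 16 and keeps 32.
Round 3 (the founder proposes): the investor can get 32 next round, worth 0.83 × 32 = 26.56 now; the founder offers that and keeps 21.44.
Round 2 (the investor proposes): the founder can get 21.44 next round, worth 0.48 × 21.44 = 10.2912 now; the investor offers that and keeps 37.7088.
Round 1 (the founder proposes): the investor can get 37.7088 next round, worth 0.83 × 37.7088 = 31.298304 now, so the founder offers 31.298304, keeping 16.701696.

31.30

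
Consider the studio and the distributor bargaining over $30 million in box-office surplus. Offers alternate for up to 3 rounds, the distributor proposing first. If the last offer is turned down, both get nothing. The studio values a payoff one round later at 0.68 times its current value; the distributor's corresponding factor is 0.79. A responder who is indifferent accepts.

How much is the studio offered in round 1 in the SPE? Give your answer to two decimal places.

4.28

Solve by backward induction from round 3.
Round 3 (the distributor proposes): rejection yields 0 for the studio; the distributor offers 0 and keeps 30.
Round 2 (the studio proposes): the distributor can get 30 next round, worth 0.79 × 30 = 23.7 now. The studio offers 23.7 and keeps 30 − 23.7 = 6.3.
Round 1 (the distributor proposes): the studio can get 6.3 next round, worth 0.68 × 6.3 = 4.284 now. The distributor offers 4.284 and keeps 30 − 4.284 = 25.716.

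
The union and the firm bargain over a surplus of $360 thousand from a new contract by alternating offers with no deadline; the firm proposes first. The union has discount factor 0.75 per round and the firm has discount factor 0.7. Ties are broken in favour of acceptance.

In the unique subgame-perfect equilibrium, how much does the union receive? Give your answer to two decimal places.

170.53

Let x be the firm's share when the firm proposes and y be the union's share when the union proposes.
The union accepts iff offered ≥ 0.75·y, so x = 360 − 0.75y. Symmetrically y = 360 − 0.7x.
Substituting: x = 360 − 0.75(360 − 0.7x), giving x(1 − 0.7·0.75) = 360(1 − 0.75).
So x = 360 × 0.25 / 0.475 ≈ 189.4737, and the union receives 360 − x ≈ 170.5263.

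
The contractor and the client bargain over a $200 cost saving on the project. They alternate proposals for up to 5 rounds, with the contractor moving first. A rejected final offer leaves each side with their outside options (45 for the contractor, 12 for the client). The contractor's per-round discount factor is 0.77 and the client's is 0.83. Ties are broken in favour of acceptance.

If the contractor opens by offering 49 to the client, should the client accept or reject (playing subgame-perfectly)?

Reject

Round 5 (the contractor proposes): the client gets 12 if talks fail, so the contractor offers 12 and keeps 188.
Round 4 (the client proposes): the contractor can get 188 next round, worth 0.77 × 188 = 144.76 now, so the client offers 144.76, keeping 55.24.
Round 3 (the contractor proposes): the client can get 55.24 next round, worth 0.83 × 55.24 = 45.8492 now, so the contractor offers 45.8492, keeping 154.1508.
Round 2 (the client proposes): the contractor can get 154.1508 next round, worth 0.77 × 154.1508 = 118.696116 now; the client offers that and keeps 81.303884.
So by rejecting in round 1, the client gets 81.303884 next round, worth 0.83 × 81.303884 = 67.48222372 now.
Offer 49 < 67.48222372, so the client rejects.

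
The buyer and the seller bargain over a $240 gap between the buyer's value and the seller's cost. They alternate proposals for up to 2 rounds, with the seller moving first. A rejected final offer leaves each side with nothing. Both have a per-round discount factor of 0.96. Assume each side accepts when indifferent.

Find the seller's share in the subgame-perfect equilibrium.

Round 2 (the buyer proposes): rejection yields 0 for the seller; the buyer offers 0 and keeps 240.
Round 1 (the seller proposes): the buyer can get 240 next round, worth 0.96 × 240 = 230.4 now. The seller offers 230.4 and keeps 240 − 230.4 = 9.6.

9.6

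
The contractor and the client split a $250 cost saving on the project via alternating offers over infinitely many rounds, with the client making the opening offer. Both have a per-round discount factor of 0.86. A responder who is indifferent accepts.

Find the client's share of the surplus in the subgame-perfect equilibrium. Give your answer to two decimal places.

In a stationary SPE each proposer offers the other exactly their discounted continuation value.
If the client keeps x when proposing and the contractor keeps y when proposing, then x = 250 − 0.86y and y = 250 − 0.86x.
Solving: x = 250(1 − 0.86) / (1 − 0.86·0.86) = 35 / 0.2604 ≈ 134.4086.
The contractor gets 250 − 134.4086 ≈ 115.5914.

134.41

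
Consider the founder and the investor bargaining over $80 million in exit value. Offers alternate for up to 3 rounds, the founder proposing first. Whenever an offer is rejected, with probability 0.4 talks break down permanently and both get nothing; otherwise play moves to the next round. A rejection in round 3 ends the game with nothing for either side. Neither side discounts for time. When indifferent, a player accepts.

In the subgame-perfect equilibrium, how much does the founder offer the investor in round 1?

19.2

Round 3 (the founder proposes): the investor will accept anything ≥ 0, so the founder offers 0 and keeps 80.
Round 2 (the investor proposes): rejecting gives the founder an expected 0.6 × 80 = 48; the investor offers that and keeps 32.
Round 1 (the founder proposes): rejecting gives the investor an expected 0.6 × 32 = 19.2; the founder offers that and keeps 60.8.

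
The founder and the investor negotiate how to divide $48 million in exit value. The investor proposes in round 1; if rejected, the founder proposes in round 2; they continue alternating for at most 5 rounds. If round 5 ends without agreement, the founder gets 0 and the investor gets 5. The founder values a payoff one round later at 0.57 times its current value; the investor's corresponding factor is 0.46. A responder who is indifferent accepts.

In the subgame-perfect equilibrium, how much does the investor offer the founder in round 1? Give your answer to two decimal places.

18.65

Round 5 (the investor proposes): rejection yields 0 for the founder; the investor offers 0 and keeps 48.
Round 4 (the founder proposes): the investor can get 48 next round, worth 0.46 × 48 = 22.08 now; the founder offers that and keeps 25.92.
Round 3 (the investor proposes): the founder can get 25.92 next round, worth 0.57 × 25.92 = 14.7744 now. The investor offers 14.7744 and keeps 48 − 14.7744 = 33.2256.
Round 2 (the founder proposes): the investor can get 33.2256 next round, worth 0.46 × 33.2256 = 15.283776 now. The founder offers 15.283776 and keeps 48 − 15.283776 = 32.716224.
Round 1 (the investor proposes): the founder can get 32.716224 next round, worth 0.57 × 32.716224 = 18.64824768 now; the investor offers that and keeps 29.35175232.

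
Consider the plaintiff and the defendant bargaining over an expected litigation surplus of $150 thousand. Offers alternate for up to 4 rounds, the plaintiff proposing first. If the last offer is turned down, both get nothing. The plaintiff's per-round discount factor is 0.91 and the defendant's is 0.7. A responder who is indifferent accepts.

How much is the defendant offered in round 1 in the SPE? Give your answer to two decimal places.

Round 4 (the defendant proposes): rejection yields 0 for the plaintiff; the defendant offers 0 and keeps 150.
Round 3 (the plaintiff proposes): the defendant can get 150 next round, worth 0.7 × 150 = 105 now; the plaintiff offers that and keeps 45.
Round 2 (the defendant proposes): the plaintiff can get 45 next round, worth 0.91 × 45 = 40.95 now; the defendant offers that and keeps 109.05.
Round 1 (the plaintiff proposes): the defendant can get 109.05 next round, worth 0.7 × 109.05 = 76.335 now, so the plaintiff offers 76.335, keeping 73.665.

76.34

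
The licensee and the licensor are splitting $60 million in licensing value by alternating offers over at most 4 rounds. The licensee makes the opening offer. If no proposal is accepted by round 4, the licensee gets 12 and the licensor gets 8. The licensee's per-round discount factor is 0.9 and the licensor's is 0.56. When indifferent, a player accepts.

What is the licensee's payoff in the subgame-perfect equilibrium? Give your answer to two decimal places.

43.09

Round 4 (the licensor proposes): the licensee gets 12 if talks fail, so the licensor offers 12 and keeps 48.
Round 3 (the licensee proposes): the licensor can get 48 next round, worth 0.56 × 48 = 26.88 now, so the licensee offers 26.88, keeping 33.12.
Round 2 (the licensor proposes): the licensee can get 33.12 next round, worth 0.9 × 33.12 = 29.808 now. The licensor offers 29.808 and keeps 60 − 29.808 = 30.192.
Round 1 (the licensee proposes): the licensor can get 30.192 next round, worth 0.56 × 30.192 = 16.90752 now; the licensee offers that and keeps 43.09248.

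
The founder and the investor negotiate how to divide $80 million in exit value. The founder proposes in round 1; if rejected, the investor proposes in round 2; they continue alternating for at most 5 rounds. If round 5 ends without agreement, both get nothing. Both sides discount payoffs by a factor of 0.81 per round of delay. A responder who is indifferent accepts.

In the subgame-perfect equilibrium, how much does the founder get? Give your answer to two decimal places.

59.61

Work backward from the last round.
Round 5 (the founder proposes): the investor will accept anything ≥ 0, so the founder offers 0 and keeps 80.
Round 4 (the investor proposes): the founder can get 80 next round, worth 0.81 × 80 = 64.8 now; the investor offers that and keeps 15.2.
Round 3 (the founder proposes): the investor can get 15.2 next round, worth 0.81 × 15.2 = 12.312 now, so the founder offers 12.312, keeping 67.688.
Round 2 (the investor proposes): the founder can get 67.688 next round, worth 0.81 × 67.688 = 54.82728 now; the investor offers that and keeps 25.17272.
Round 1 (the founder proposes): the investor can get 25.17272 next round, worth 0.81 × 25.17272 = 20.3899032 now. The founder offers 20.3899032 and keeps 80 − 20.3899032 = 59.6100968.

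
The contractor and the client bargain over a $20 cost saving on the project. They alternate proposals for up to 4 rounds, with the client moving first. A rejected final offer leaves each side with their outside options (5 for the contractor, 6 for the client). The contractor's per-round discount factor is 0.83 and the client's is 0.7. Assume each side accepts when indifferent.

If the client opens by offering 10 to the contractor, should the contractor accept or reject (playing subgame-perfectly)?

Reject

Round 4 (the contractor proposes): the client gets 6 if talks fail, so the contractor offers 6 and keeps 14.
Round 3 (the client proposes): the contractor can get 14 next round, worth 0.83 × 14 = 11.62 now, so the client offers 11.62, keeping 8.38.
Round 2 (the contractor proposes): the client can get 8.38 next round, worth 0.7 × 8.38 = 5.866 now, so the contractor offers 5.866, keeping 14.134.
So by rejecting in round 1, the contractor gets 14.134 next round, worth 0.83 × 14.134 = 11.73122 now.
Offer 10 < 11.73122, so the contractor rejects.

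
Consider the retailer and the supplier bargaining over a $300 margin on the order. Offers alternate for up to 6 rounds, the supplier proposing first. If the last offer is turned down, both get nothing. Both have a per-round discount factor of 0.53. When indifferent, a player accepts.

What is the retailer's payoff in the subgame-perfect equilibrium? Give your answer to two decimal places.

108.27

Round 6 (the retailer proposes): rejection yields 0 for the supplier; the retailer offers 0 and keeps 300.
Round 5 (the supplier proposes): the retailer can get 300 next round, worth 0.53 × 300 = 159 now. The supplier offers 159 and keeps 300 − 159 = 141.
Round 4 (the retailer proposes): the supplier can get 141 next round, worth 0.53 × 141 = 74.73 now, so the retailer offers 74.73, keeping 225.27.
Round 3 (the supplier proposes): the retailer can get 225.27 next round, worth 0.53 × 225.27 = 119.3931 now. The supplier offers 119.3931 and keeps 300 − 119.3931 = 180.6069.
Round 2 (the retailer proposes): the supplier can get 180.6069 next round, worth 0.53 × 180.6069 = 95.721657 now, so the retailer offers 95.721657, keeping 204.278343.
Round 1 (the supplier proposes): the retailer can get 204.278343 next round, worth 0.53 × 204.278343 = 108.26752179 now, so the supplier offers 108.26752179, keeping 191.73247821.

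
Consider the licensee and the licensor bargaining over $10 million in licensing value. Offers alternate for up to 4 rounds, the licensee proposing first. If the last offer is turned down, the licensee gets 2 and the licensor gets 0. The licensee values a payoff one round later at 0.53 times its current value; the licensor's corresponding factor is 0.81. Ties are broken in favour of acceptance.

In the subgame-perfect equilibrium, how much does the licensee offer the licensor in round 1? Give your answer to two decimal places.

Work backward from the last round.
Round 4 (the licensor proposes): the licensee gets 2 if talks fail, so the licensor offers 2 and keeps 8.
Round 3 (the licensee proposes): the licensor can get 8 next round, worth 0.81 × 8 = 6.48 now; the licensee offers that and keeps 3.52.
Round 2 (the licensor proposes): the licensee can get 3.52 next round, worth 0.53 × 3.52 = 1.8656 now, so the licensor offers 1.8656, keeping 8.1344.
Round 1 (the licensee proposes): the licensor can get 8.1344 next round, worth 0.81 × 8.1344 = 6.588864 now. The licensee offers 6.588864 and keeps 10 − 6.588864 = 3.411136.

6.59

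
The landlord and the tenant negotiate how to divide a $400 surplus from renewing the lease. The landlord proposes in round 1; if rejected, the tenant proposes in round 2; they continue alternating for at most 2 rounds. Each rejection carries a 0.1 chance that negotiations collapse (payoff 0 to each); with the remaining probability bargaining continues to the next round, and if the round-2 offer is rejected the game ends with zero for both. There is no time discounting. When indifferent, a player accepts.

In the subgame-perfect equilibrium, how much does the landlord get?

40

By backward induction:
Round 2 (the tenant proposes): rejection yields 0 for the landlord; the tenant offers 0 and keeps 400.
Round 1 (the landlord proposes): rejecting gives the tenant an expected 0.9 × 400 = 360. The landlord offers 360 and keeps 400 − 360 = 40.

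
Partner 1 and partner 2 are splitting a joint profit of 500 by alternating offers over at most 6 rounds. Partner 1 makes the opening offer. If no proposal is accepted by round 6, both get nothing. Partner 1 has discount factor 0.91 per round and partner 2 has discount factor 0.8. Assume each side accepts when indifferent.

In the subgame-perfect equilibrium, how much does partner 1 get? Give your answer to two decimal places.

225.80

Round 6 (partner 2 proposes): partner 1 will accept anything ≥ 0, so partner 2 offers 0 and keeps 500.
Round 5 (partner 1 proposes): partner 2 can get 500 next round, worth 0.8 × 500 = 400 now; partner 1 offers that and keeps 100.
Round 4 (partner 2 proposes): partner 1 can get 100 next round, worth 0.91 × 100 = 91 now, so partner 2 offers 91, keeping 409.
Round 3 (partner 1 proposes): partner 2 can get 409 next round, worth 0.8 × 409 = 327.2 now, so partner 1 offers 327.2, keeping 172.8.
Round 2 (partner 2 proposes): partner 1 can get 172.8 next round, worth 0.91 × 172.8 = 157.248 now; partner 2 offers that and keeps 342.752.
Round 1 (partner 1 proposes): partner 2 can get 342.752 next round, worth 0.8 × 342.752 = 274.2016 now; partner 1 offers that and keeps 225.7984.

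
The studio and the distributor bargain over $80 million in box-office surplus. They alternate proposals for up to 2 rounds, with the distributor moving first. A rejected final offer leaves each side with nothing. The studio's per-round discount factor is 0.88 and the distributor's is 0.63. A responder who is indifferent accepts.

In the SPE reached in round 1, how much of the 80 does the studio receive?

70.4

Round 2 (the studio proposes): the distributor will accept anything ≥ 0, so the studio offers 0 and keeps 80.
Round 1 (the distributor proposes): the studio can get 80 next round, worth 0.88 × 80 = 70.4 now; the distributor offers that and keeps 9.6.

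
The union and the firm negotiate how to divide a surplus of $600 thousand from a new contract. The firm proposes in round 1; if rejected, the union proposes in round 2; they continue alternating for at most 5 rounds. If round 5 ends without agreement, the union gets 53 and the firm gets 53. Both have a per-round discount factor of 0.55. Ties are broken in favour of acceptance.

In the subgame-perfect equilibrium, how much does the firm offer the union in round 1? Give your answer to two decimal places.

198.27

Solve by backward induction from round 5.
Round 5 (the firm proposes): the union gets 53 if talks fail, so the firm offers 53 and keeps 547.
Round 4 (the union proposes): the firm can get 547 next round, worth 0.55 × 547 = 300.85 now. The union offers 300.85 and keeps 600 − 300.85 = 299.15.
Round 3 (the firm proposes): the union can get 299.15 next round, worth 0.55 × 299.15 = 164.5325 now; the firm offers that and keeps 435.4675.
Round 2 (the union proposes): the firm can get 435.4675 next round, worth 0.55 × 435.4675 = 239.507125 now. The union offers 239.507125 and keeps 600 − 239.507125 = 360.492875.
Round 1 (the firm proposes): the union can get 360.492875 next round, worth 0.55 × 360.492875 = 198.27108125 now. The firm offers 198.27108125 and keeps 600 − 198.27108125 = 401.72891875.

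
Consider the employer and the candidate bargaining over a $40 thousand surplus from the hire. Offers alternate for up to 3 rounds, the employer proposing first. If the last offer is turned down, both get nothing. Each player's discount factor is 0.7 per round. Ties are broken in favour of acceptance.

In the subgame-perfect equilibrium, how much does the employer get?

31.6

Solve by backward induction from round 3.
Round 3 (the employer proposes): the candidate will accept anything ≥ 0, so the employer offers 0 and keeps 40.
Round 2 (the candidate proposes): the employer can get 40 next round, worth 0.7 × 40 = 28 now. The candidate offers 28 and keeps 40 − 28 = 12.
Round 1 (the employer proposes): the candidate can get 12 next round, worth 0.7 × 12 = 8.4 now. The employer offers 8.4 and keeps 40 − 8.4 = 31.6.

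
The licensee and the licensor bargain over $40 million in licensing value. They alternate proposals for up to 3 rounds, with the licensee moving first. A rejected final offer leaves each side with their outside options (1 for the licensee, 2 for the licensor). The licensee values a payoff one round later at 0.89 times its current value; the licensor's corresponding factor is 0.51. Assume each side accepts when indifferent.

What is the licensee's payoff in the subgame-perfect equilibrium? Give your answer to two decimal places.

Round 3 (the licensee proposes): the licensor gets 2 if talks fail, so the licensee offers 2 and keeps 38.
Round 2 (the licensor proposes): the licensee can get 38 next round, worth 0.89 × 38 = 33.82 now. The licensor offers 33.82 and keeps 40 − 33.82 = 6.18.
Round 1 (the licensee proposes): the licensor can get 6.18 next round, worth 0.51 × 6.18 = 3.1518 now, so the licensee offers 3.1518, keeping 36.8482.

36.85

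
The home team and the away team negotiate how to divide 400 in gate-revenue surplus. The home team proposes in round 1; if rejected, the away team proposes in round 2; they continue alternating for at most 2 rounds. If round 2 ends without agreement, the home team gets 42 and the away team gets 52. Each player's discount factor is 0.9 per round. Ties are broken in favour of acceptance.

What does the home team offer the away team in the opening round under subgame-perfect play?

322.2

Round 2 (the away team proposes): the home team gets 42 if talks fail, so the away team offers 42 and keeps 358.
Round 1 (the home team proposes): the away team can get 358 next round, worth 0.9 × 358 = 322.2 now, so the home team offers 322.2, keeping 77.8.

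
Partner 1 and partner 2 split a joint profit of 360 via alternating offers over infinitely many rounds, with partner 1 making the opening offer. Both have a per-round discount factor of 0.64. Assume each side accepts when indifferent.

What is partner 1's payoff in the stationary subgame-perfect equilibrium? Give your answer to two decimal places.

Let x be partner 1's share when partner 1 proposes and y be partner 2's share when partner 2 proposes.
Partner 2 accepts iff offered ≥ 0.64·y, so x = 360 − 0.64y. Symmetrically y = 360 − 0.64x.
Substituting: x = 360 − 0.64(360 − 0.64x), giving x(1 − 0.64·0.64) = 360(1 − 0.64).
So x = 360 × 0.36 / 0.5904 ≈ 219.5122, and partner 2 receives 360 − x ≈ 140.4878.

219.51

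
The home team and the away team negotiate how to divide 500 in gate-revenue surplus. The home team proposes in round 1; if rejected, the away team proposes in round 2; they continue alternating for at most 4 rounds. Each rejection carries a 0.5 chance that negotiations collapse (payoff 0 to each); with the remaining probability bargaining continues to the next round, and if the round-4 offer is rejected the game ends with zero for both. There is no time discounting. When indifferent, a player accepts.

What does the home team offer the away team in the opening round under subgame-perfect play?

Round 4 (the away team proposes): rejection yields 0 for the home team; the away team offers 0 and keeps 500.
Round 3 (the home team proposes): rejecting gives the away team an expected 0.5 × 500 = 250. The home team offers 250 and keeps 500 − 250 = 250.
Round 2 (the away team proposes): rejecting gives the home team an expected 0.5 × 250 = 125, so the away team offers 125, keeping 375.
Round 1 (the home team proposes): rejecting gives the away team an expected 0.5 × 375 = 187.5; the home team offers that and keeps 312.5.

187.5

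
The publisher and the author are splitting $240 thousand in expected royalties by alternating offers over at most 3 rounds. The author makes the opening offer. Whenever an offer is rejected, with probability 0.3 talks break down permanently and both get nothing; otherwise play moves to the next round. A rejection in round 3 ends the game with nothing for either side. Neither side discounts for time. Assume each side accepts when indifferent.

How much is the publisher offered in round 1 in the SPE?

50.4

Round 3 (the author proposes): the publisher will accept anything ≥ 0, so the author offers 0 and keeps 240.
Round 2 (the publisher proposes): rejecting gives the author an expected 0.7 × 240 = 168; the publisher offers that and keeps 72.
Round 1 (the author proposes): rejecting gives the publisher an expected 0.7 × 72 = 50.4, so the author offers 50.4, keeping 189.6.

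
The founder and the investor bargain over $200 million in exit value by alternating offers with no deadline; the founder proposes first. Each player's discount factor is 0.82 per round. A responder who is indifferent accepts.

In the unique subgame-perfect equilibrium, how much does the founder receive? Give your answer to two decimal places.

When the founder proposes, the investor accepts any offer worth at least 0.82 times what the investor would get by proposing next round; and vice versa.
This gives x = 200 − 0.82y and y = 200 − 0.82x, where x and y are each side's share when it proposes.
Hence (1 − 0.82·0.82)x = 200(1 − 0.82), i.e. 0.3276·x = 36.
x ≈ 109.8901; the investor's share is 200 − x ≈ 90.1099.

109.89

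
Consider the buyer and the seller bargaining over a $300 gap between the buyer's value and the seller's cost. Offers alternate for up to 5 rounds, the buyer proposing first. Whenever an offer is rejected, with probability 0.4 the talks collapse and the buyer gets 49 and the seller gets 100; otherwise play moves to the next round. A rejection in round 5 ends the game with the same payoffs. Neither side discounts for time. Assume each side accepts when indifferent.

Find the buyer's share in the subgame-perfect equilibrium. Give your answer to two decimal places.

Round 5 (the buyer proposes): the seller gets 100 if talks fail, so the buyer offers 100 and keeps 200.
Round 4 (the seller proposes): rejecting gives the buyer an expected 0.6 × 200 + 0.4 × 49 = 139.6, so the seller offers 139.6, keeping 160.4.
Round 3 (the buyer proposes): rejecting gives the seller an expected 0.6 × 160.4 + 0.4 × 100 = 136.24, so the buyer offers 136.24, keeping 163.76.
Round 2 (the seller proposes): rejecting gives the buyer an expected 0.6 × 163.76 + 0.4 × 49 = 117.856; the seller offers that and keeps 182.144.
Round 1 (the buyer proposes): rejecting gives the seller an expected 0.6 × 182.144 + 0.4 × 100 = 149.2864. The buyer offers 149.2864 and keeps 300 − 149.2864 = 150.7136.

150.71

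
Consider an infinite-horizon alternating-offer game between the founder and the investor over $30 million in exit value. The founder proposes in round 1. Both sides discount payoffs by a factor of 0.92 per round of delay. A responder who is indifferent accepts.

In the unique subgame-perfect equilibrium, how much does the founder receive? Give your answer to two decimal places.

15.63

Let x be the founder's share when the founder proposes and y be the investor's share when the investor proposes.
The investor accepts iff offered ≥ 0.92·y, so x = 30 − 0.92y. Symmetrically y = 30 − 0.92x.
Substituting: x = 30 − 0.92(30 − 0.92x), giving x(1 − 0.92·0.92) = 30(1 − 0.92).
So x = 30 × 0.08 / 0.1536 = 15.625, and the investor receives 30 − x = 14.375.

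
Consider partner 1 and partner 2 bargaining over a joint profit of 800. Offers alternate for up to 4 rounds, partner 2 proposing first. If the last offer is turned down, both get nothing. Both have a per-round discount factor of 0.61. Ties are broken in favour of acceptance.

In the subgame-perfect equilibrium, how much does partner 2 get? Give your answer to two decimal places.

Round 4 (partner 1 proposes): partner 2 will accept anything ≥ 0, so partner 1 offers 0 and keeps 800.
Round 3 (partner 2 proposes): partner 1 can get 800 next round, worth 0.61 × 800 = 488 now; partner 2 offers that and keeps 312.
Round 2 (partner 1 proposes): partner 2 can get 312 next round, worth 0.61 × 312 = 190.32 now, so partner 1 offers 190.32, keeping 609.68.
Round 1 (partner 2 proposes): partner 1 can get 609.68 next round, worth 0.61 × 609.68 = 371.9048 now; partner 2 offers that and keeps 428.0952.

428.10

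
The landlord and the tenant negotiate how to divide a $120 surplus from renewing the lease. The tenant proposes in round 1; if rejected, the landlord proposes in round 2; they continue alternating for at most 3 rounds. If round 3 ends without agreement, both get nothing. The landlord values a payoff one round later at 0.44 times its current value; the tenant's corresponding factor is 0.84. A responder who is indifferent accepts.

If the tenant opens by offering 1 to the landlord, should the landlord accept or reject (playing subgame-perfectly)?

Reject

Work out the landlord's continuation value if the offer is rejected.
Round 3 (the tenant proposes): rejection yields 0 for the landlord; the tenant offers 0 and keeps 120.
Round 2 (the landlord proposes): the tenant can get 120 next round, worth 0.84 × 120 = 100.8 now, so the landlord offers 100.8, keeping 19.2.
So by rejecting in round 1, the landlord gets 19.2 next round, worth 0.44 × 19.2 = 8.448 now.
Offer 1 < 8.448, so the landlord rejects.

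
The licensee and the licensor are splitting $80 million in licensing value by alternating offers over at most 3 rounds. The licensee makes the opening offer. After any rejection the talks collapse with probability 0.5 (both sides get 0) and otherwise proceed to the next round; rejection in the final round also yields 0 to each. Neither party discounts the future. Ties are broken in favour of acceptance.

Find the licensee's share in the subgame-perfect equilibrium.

By backward induction:
Round 3 (the licensee proposes): the licensor will accept anything ≥ 0, so the licensee offers 0 and keeps 80.
Round 2 (the licensor proposes): rejecting gives the licensee an expected 0.5 × 80 = 40; the licensor offers that and keeps 40.
Round 1 (the licensee proposes): rejecting gives the licensor an expected 0.5 × 40 = 20, so the licensee offers 20, keeping 60.

60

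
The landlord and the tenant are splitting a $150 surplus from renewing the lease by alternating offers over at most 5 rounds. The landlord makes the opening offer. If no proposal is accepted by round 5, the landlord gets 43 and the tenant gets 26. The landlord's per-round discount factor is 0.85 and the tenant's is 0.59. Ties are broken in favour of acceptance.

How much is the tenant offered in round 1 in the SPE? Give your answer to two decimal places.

26.47

By backward induction:
Round 5 (the landlord proposes): the tenant gets 26 if talks fail, so the landlord offers 26 and keeps 124.
Round 4 (the tenant proposes): the landlord can get 124 next round, worth 0.85 × 124 = 105.4 now. The tenant offers 105.4 and keeps 150 − 105.4 = 44.6.
Round 3 (the landlord proposes): the tenant can get 44.6 next round, worth 0.59 × 44.6 = 26.314 now, so the landlord offers 26.314, keeping 123.686.
Round 2 (the tenant proposes): the landlord can get 123.686 next round, worth 0.85 × 123.686 = 105.1331 now. The tenant offers 105.1331 and keeps 150 − 105.1331 = 44.8669.
Round 1 (the landlord proposes): the tenant can get 44.8669 next round, worth 0.59 × 44.8669 = 26.471471 now; the landlord offers that and keeps 123.528529.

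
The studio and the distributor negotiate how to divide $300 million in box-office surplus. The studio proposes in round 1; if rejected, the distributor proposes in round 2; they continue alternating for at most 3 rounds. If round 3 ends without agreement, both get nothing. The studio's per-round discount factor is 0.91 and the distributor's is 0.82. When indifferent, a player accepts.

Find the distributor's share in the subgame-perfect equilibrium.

22.14

Round 3 (the studio proposes): the distributor will accept anything ≥ 0, so the studio offers 0 and keeps 300.
Round 2 (the distributor proposes): the studio can get 300 next round, worth 0.91 × 300 = 273 now. The distributor offers 273 and keeps 300 − 273 = 27.
Round 1 (the studio proposes): the distributor can get 27 next round, worth 0.82 × 27 = 22.14 now. The studio offers 22.14 and keeps 300 − 22.14 = 277.86.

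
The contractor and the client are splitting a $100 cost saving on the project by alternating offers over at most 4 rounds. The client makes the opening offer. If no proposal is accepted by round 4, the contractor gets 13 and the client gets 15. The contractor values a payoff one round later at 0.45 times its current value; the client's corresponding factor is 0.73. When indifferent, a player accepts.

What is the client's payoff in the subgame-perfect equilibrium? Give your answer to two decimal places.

75.28

Work backward from the last round.
Round 4 (the contractor proposes): the client gets 15 if talks fail, so the contractor offers 15 and keeps 85.
Round 3 (the client proposes): the contractor can get 85 next round, worth 0.45 × 85 = 38.25 now. The client offers 38.25 and keeps 100 − 38.25 = 61.75.
Round 2 (the contractor proposes): the client can get 61.75 next round, worth 0.73 × 61.75 = 45.0775 now; the contractor offers that and keeps 54.9225.
Round 1 (the client proposes): the contractor can get 54.9225 next round, worth 0.45 × 54.9225 = 24.715125 now; the client offers that and keeps 75.284875.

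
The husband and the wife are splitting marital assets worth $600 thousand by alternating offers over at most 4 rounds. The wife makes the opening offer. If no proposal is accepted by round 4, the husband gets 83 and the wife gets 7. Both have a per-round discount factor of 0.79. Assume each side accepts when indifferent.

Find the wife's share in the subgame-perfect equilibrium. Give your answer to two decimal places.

208.09

Round 4 (the husband proposes): the wife gets 7 if talks fail, so the husband offers 7 and keeps 593.
Round 3 (the wife proposes): the husband can get 593 next round, worth 0.79 × 593 = 468.47 now. The wife offers 468.47 and keeps 600 − 468.47 = 131.53.
Round 2 (the husband proposes): the wife can get 131.53 next round, worth 0.79 × 131.53 = 103.9087 now, so the husband offers 103.9087, keeping 496.0913.
Round 1 (the wife proposes): the husband can get 496.0913 next round, worth 0.79 × 496.0913 = 391.912127 now; the wife offers that and keeps 208.087873.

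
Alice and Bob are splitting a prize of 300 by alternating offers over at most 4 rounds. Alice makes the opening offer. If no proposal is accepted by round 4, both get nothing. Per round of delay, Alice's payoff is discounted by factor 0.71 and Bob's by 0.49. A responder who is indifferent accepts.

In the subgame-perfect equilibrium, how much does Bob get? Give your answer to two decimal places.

Round 4 (Bob proposes): Alice will accept anything ≥ 0, so Bob offers 0 and keeps 300.
Round 3 (Alice proposes): Bob can get 300 next round, worth 0.49 × 300 = 147 now, so Alice offers 147, keeping 153.
Round 2 (Bob proposes): Alice can get 153 next round, worth 0.71 × 153 = 108.63 now; Bob offers that and keeps 191.37.
Round 1 (Alice proposes): Bob can get 191.37 next round, worth 0.49 × 191.37 = 93.7713 now; Alice offers that and keeps 206.2287.

93.77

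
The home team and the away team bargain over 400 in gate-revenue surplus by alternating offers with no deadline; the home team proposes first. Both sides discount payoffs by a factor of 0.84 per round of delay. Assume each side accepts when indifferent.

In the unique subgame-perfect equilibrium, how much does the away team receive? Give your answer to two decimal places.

In a stationary SPE each proposer offers the other exactly their discounted continuation value.
If the home team keeps x when proposing and the away team keeps y when proposing, then x = 400 − 0.84y and y = 400 − 0.84x.
Solving: x = 400(1 − 0.84) / (1 − 0.84·0.84) = 64 / 0.2944 ≈ 217.3913.
The away team gets 400 − 217.3913 ≈ 182.6087.

182.61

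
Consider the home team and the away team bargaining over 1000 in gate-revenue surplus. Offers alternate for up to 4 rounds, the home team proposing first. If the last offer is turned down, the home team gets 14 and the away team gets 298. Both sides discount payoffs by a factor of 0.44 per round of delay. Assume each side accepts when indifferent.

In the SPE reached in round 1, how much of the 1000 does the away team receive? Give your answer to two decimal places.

Solve by backward induction from round 4.
Round 4 (the away team proposes): the home team gets 14 if talks fail, so the away team offers 14 and keeps 986.
Round 3 (the home team proposes): the away team can get 986 next round, worth 0.44 × 986 = 433.84 now, so the home team offers 433.84, keeping 566.16.
Round 2 (the away team proposes): the home team can get 566.16 next round, worth 0.44 × 566.16 = 249.1104 now, so the away team offers 249.1104, keeping 750.8896.
Round 1 (the home team proposes): the away team can get 750.8896 next round, worth 0.44 × 750.8896 = 330.391424 now. The home team offers 330.391424 and keeps 1000 − 330.391424 = 669.608576.

330.39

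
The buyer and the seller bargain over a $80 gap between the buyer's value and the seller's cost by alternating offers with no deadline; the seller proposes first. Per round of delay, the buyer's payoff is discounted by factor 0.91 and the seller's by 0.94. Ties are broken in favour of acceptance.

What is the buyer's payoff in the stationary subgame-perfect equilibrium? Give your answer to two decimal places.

30.21

Let x be the seller's share when the seller proposes and y be the buyer's share when the buyer proposes.
The buyer accepts iff offered ≥ 0.91·y, so x = 80 − 0.91y. Symmetrically y = 80 − 0.94x.
Substituting: x = 80 − 0.91(80 − 0.94x), giving x(1 − 0.94·0.91) = 80(1 − 0.91).
So x = 80 × 0.09 / 0.1446 ≈ 49.7925, and the buyer receives 80 − x ≈ 30.2075.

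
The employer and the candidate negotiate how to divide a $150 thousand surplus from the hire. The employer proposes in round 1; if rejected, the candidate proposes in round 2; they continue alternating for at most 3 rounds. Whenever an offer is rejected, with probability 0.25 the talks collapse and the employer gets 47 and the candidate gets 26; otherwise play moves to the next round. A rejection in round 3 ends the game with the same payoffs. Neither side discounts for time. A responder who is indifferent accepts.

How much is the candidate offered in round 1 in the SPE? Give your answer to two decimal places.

Round 3 (the employer proposes): the candidate gets 26 if talks fail, so the employer offers 26 and keeps 124.
Round 2 (the candidate proposes): rejecting gives the employer an expected 0.75 × 124 + 0.25 × 47 = 104.75, so the candidate offers 104.75, keeping 45.25.
Round 1 (the employer proposes): rejecting gives the candidate an expected 0.75 × 45.25 + 0.25 × 26 = 40.4375, so the employer offers 40.4375, keeping 109.5625.

40.44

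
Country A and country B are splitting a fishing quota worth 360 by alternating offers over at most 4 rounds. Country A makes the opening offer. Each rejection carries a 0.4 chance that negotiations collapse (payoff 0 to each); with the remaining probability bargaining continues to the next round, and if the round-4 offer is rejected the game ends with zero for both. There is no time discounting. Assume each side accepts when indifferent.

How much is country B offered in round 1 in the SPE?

By backward induction:
Round 4 (country B proposes): country A will accept anything ≥ 0, so country B offers 0 and keeps 360.
Round 3 (country A proposes): rejecting gives country B an expected 0.6 × 360 = 216. Country A offers 216 and keeps 360 − 216 = 144.
Round 2 (country B proposes): rejecting gives country A an expected 0.6 × 144 = 86.4; country B offers that and keeps 273.6.
Round 1 (country A proposes): rejecting gives country B an expected 0.6 × 273.6 = 164.16, so country A offers 164.16, keeping 195.84.

164.16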